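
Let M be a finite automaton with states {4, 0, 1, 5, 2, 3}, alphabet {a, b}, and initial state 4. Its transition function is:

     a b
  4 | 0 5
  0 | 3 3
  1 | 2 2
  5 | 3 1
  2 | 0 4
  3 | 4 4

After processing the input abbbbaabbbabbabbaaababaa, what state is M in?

4

start at 4
read 'a': 4 → 0
read 'b': 0 → 3
read 'b': 3 → 4
read 'b': 4 → 5
read 'b': 5 → 1
read 'a': 1 → 2
read 'a': 2 → 0
read 'b': 0 → 3
read 'b': 3 → 4
read 'b': 4 → 5
read 'a': 5 → 3
read 'b': 3 → 4
read 'b': 4 → 5
read 'a': 5 → 3
read 'b': 3 → 4
read 'b': 4 → 5
read 'a': 5 → 3
read 'a': 3 → 4
read 'a': 4 → 0
read 'b': 0 → 3
read 'a': 3 → 4
read 'b': 4 → 5
read 'a': 5 → 3
read 'a': 3 → 4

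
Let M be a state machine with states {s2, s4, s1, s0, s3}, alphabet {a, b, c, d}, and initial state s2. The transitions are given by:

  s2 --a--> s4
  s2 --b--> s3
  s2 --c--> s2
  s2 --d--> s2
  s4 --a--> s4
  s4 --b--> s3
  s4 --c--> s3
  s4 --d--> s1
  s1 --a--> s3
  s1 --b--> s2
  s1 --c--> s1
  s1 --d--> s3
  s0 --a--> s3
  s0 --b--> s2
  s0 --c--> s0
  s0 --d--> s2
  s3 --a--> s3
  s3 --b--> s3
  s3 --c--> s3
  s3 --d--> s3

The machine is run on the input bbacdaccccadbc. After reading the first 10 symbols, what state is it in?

Trace: s2 -b-> s3 -b-> s3 -a-> s3 -c-> s3 -d-> s3 -a-> s3 -c-> s3 -c-> s3 -c-> s3 -c-> s3
After 10 symbols: s3.

s3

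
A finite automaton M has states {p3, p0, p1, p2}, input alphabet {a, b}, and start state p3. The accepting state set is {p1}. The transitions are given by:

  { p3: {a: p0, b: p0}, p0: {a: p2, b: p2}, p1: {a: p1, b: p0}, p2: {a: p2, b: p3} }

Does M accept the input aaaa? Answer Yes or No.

start at p3
read 'a': p3 → p0
read 'a': p0 → p2
read 'a': p2 → p2
read 'a': p2 → p2
End state p2 is not accepting.

No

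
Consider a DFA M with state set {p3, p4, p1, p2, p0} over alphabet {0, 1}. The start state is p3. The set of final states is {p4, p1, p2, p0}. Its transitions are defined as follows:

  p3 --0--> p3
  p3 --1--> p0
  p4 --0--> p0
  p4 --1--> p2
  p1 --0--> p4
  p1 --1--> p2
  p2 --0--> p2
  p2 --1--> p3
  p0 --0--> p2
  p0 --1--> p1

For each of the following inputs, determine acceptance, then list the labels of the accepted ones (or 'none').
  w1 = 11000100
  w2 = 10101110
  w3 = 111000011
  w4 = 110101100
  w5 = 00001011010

w1: Trace: p3 -1-> p0 -1-> p1 -0-> p4 -0-> p0 -0-> p2 -1-> p3 -0-> p3 -0-> p3  → end p3, rejected
w2: Trace: p3 -1-> p0 -0-> p2 -1-> p3 -0-> p3 -1-> p0 -1-> p1 -1-> p2 -0-> p2  → end p2, accepted
w3: Trace: p3 -1-> p0 -1-> p1 -1-> p2 -0-> p2 -0-> p2 -0-> p2 -0-> p2 -1-> p3 -1-> p0  → end p0, accepted
w4: Trace: p3 -1-> p0 -1-> p1 -0-> p4 -1-> p2 -0-> p2 -1-> p3 -1-> p0 -0-> p2 -0-> p2  → end p2, accepted
w5: Trace: p3 -0-> p3 -0-> p3 -0-> p3 -0-> p3 -1-> p0 -0-> p2 -1-> p3 -1-> p0 -0-> p2 -1-> p3 -0-> p3  → end p3, rejected

w2, w3, w4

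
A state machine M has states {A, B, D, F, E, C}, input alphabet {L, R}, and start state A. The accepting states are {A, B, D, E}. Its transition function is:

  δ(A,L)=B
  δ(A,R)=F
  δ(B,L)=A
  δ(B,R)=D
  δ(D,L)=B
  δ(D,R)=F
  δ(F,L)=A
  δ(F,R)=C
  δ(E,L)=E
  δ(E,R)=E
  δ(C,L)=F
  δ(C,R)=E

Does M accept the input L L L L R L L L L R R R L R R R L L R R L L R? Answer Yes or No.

Yes

start at A
read 'L': A → B
read 'L': B → A
read 'L': A → B
read 'L': B → A
read 'R': A → F
read 'L': F → A
read 'L': A → B
read 'L': B → A
read 'L': A → B
read 'R': B → D
read 'R': D → F
read 'R': F → C
read 'L': C → F
read 'R': F → C
read 'R': C → E
read 'R': E → E
read 'L': E → E
read 'L': E → E
read 'R': E → E
read 'R': E → E
read 'L': E → E
read 'L': E → E
read 'R': E → E
End state E is accepting.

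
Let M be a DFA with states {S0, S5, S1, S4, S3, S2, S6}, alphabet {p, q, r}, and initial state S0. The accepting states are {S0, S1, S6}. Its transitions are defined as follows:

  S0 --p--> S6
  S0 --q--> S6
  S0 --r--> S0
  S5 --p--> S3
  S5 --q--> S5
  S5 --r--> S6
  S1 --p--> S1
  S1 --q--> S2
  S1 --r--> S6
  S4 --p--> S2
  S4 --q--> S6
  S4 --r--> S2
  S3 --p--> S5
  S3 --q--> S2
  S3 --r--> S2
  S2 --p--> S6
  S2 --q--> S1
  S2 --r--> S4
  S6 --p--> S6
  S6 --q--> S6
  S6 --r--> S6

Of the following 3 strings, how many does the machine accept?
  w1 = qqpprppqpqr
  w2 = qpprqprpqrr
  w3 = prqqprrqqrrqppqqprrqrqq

3

w1:
  start at S0
  read 'q': S0 → S6
  read 'q': S6 → S6
  read 'p': S6 → S6
  read 'p': S6 → S6
  read 'r': S6 → S6
  read 'p': S6 → S6
  read 'p': S6 → S6
  read 'q': S6 → S6
  read 'p': S6 → S6
  read 'q': S6 → S6
  read 'r': S6 → S6
  end S6, accepted
w2:
  start at S0
  read 'q': S0 → S6
  read 'p': S6 → S6
  read 'p': S6 → S6
  read 'r': S6 → S6
  read 'q': S6 → S6
  read 'p': S6 → S6
  read 'r': S6 → S6
  read 'p': S6 → S6
  read 'q': S6 → S6
  read 'r': S6 → S6
  read 'r': S6 → S6
  end S6, accepted
w3:
  start at S0
  read 'p': S0 → S6
  read 'r': S6 → S6
  read 'q': S6 → S6
  read 'q': S6 → S6
  read 'p': S6 → S6
  read 'r': S6 → S6
  read 'r': S6 → S6
  read 'q': S6 → S6
  read 'q': S6 → S6
  read 'r': S6 → S6
  read 'r': S6 → S6
  read 'q': S6 → S6
  read 'p': S6 → S6
  read 'p': S6 → S6
  read 'q': S6 → S6
  read 'q': S6 → S6
  read 'p': S6 → S6
  read 'r': S6 → S6
  read 'r': S6 → S6
  read 'q': S6 → S6
  read 'r': S6 → S6
  read 'q': S6 → S6
  read 'q': S6 → S6
  end S6, accepted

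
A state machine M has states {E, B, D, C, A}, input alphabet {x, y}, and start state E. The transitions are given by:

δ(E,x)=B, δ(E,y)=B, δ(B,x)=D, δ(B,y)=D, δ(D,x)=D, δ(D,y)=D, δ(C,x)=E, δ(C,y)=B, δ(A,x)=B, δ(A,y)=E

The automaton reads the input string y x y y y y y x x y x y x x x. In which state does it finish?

Trace: E -y-> B -x-> D -y-> D -y-> D -y-> D -y-> D -y-> D -x-> D -x-> D -y-> D -x-> D -y-> D -x-> D -x-> D -x-> D

D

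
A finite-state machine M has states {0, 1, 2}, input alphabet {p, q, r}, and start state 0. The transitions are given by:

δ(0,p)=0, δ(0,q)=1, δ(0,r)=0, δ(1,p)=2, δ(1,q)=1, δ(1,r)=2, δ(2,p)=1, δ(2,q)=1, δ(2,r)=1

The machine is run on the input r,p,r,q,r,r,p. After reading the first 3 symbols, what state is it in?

0

0 → 0 → 0 → 0
After 3 symbols: 0.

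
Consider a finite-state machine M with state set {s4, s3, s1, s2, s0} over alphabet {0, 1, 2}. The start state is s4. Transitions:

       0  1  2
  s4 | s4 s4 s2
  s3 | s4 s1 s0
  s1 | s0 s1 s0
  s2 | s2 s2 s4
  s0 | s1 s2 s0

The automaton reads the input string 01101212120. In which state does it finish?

s2

start at s4
read '0': s4 → s4
read '1': s4 → s4
read '1': s4 → s4
read '0': s4 → s4
read '1': s4 → s4
read '2': s4 → s2
read '1': s2 → s2
read '2': s2 → s4
read '1': s4 → s4
read '2': s4 → s2
read '0': s2 → s2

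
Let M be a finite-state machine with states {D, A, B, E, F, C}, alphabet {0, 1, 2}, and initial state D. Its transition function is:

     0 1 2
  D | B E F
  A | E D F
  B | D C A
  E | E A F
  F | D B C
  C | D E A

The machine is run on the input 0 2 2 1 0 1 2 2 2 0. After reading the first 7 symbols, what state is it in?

F

Trace: D -0-> B -2-> A -2-> F -1-> B -0-> D -1-> E -2-> F
After 7 symbols: F.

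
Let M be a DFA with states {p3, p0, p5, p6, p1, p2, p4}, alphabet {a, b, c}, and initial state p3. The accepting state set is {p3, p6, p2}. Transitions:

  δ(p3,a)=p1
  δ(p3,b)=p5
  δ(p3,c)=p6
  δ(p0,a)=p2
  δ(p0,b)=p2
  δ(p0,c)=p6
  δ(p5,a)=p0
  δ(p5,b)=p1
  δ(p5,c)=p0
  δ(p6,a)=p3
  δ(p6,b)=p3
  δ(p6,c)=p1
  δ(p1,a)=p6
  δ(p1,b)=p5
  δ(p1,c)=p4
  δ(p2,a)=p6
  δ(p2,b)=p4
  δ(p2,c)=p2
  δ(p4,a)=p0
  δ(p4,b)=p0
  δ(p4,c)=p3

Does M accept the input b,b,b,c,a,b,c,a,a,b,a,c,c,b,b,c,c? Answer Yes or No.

Trace: p3 -b-> p5 -b-> p1 -b-> p5 -c-> p0 -a-> p2 -b-> p4 -c-> p3 -a-> p1 -a-> p6 -b-> p3 -a-> p1 -c-> p4 -c-> p3 -b-> p5 -b-> p1 -c-> p4 -c-> p3
End state p3 is accepting.

Yes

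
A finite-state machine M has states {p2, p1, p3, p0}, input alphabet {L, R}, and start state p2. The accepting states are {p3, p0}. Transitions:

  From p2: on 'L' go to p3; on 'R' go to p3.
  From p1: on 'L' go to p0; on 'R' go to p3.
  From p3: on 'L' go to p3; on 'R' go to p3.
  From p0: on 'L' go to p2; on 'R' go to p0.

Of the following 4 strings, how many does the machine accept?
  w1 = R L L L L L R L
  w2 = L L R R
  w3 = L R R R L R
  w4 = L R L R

4

w1: p2 → p3 → p3 → p3 → p3 → p3 → p3 → p3 → p3  → end p3, accepted
w2: p2 → p3 → p3 → p3 → p3  → end p3, accepted
w3: p2 → p3 → p3 → p3 → p3 → p3 → p3  → end p3, accepted
w4: p2 → p3 → p3 → p3 → p3  → end p3, accepted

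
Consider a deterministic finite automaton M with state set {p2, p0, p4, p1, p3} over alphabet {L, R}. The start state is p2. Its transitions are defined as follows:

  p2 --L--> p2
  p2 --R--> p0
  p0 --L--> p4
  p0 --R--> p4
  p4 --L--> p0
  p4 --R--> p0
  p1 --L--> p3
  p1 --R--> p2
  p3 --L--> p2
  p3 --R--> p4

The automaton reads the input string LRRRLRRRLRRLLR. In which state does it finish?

p2 → p2 → p0 → p4 → p0 → p4 → p0 → p4 → p0 → p4 → p0 → p4 → p0 → p4 → p0

p0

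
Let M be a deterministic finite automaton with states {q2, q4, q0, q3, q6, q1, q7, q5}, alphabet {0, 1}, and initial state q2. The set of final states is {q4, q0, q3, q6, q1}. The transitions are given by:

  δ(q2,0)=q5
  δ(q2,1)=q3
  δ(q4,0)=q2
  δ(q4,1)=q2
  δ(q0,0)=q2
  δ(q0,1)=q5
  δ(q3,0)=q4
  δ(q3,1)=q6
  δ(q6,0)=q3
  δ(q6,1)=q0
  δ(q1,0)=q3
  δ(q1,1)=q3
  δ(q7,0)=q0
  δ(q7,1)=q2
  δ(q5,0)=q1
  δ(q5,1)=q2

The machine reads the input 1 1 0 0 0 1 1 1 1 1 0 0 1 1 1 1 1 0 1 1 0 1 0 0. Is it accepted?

Yes

Trace: q2 -1-> q3 -1-> q6 -0-> q3 -0-> q4 -0-> q2 -1-> q3 -1-> q6 -1-> q0 -1-> q5 -1-> q2 -0-> q5 -0-> q1 -1-> q3 -1-> q6 -1-> q0 -1-> q5 -1-> q2 -0-> q5 -1-> q2 -1-> q3 -0-> q4 -1-> q2 -0-> q5 -0-> q1
End state q1 is accepting.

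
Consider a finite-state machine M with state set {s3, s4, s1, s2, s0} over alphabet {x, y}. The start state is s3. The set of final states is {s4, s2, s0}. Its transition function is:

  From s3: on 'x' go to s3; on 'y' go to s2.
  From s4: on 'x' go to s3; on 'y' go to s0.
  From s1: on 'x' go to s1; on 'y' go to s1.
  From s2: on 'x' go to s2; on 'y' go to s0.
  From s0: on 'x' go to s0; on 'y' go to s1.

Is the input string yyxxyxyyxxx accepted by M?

s3 → s2 → s0 → s0 → s0 → s1 → s1 → s1 → s1 → s1 → s1 → s1
End state s1 is not accepting.

No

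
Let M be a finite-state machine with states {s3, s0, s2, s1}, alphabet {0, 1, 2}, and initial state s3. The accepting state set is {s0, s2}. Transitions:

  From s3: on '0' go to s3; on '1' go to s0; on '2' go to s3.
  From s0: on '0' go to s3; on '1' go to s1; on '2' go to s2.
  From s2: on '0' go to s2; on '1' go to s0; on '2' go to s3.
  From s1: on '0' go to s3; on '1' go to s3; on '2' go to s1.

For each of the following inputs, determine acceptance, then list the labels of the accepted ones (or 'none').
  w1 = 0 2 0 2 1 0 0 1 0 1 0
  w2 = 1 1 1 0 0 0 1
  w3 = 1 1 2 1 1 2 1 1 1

w1:
  start at s3
  read '0': s3 → s3
  read '2': s3 → s3
  read '0': s3 → s3
  read '2': s3 → s3
  read '1': s3 → s0
  read '0': s0 → s3
  read '0': s3 → s3
  read '1': s3 → s0
  read '0': s0 → s3
  read '1': s3 → s0
  read '0': s0 → s3
  end s3, rejected
w2:
  start at s3
  read '1': s3 → s0
  read '1': s0 → s1
  read '1': s1 → s3
  read '0': s3 → s3
  read '0': s3 → s3
  read '0': s3 → s3
  read '1': s3 → s0
  end s0, accepted
w3:
  start at s3
  read '1': s3 → s0
  read '1': s0 → s1
  read '2': s1 → s1
  read '1': s1 → s3
  read '1': s3 → s0
  read '2': s0 → s2
  read '1': s2 → s0
  read '1': s0 → s1
  read '1': s1 → s3
  end s3, rejected

w2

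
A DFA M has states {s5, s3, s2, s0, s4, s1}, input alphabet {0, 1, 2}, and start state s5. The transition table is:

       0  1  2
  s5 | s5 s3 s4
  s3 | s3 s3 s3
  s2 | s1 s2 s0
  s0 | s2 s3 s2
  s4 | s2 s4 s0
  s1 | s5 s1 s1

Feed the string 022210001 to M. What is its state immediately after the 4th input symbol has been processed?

start at s5
read '0': s5 → s5
read '2': s5 → s4
read '2': s4 → s0
read '2': s0 → s2
After 4 symbols: s2.

s2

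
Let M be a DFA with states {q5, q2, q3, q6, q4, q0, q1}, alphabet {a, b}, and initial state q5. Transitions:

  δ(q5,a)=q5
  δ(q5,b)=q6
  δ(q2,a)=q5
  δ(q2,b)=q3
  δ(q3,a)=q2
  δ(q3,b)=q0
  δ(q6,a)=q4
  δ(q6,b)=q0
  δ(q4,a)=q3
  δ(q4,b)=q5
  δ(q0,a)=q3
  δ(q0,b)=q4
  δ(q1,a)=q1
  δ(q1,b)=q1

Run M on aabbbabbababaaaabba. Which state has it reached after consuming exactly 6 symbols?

q5 → q5 → q5 → q6 → q0 → q4 → q3
After 6 symbols: q3.

q3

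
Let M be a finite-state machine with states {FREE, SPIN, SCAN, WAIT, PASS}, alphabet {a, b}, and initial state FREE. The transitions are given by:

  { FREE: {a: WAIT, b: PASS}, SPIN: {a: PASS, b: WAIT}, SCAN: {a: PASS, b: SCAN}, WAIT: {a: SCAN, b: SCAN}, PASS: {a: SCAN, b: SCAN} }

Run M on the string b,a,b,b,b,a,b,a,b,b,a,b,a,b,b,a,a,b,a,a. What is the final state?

start at FREE
read 'b': FREE → PASS
read 'a': PASS → SCAN
read 'b': SCAN → SCAN
read 'b': SCAN → SCAN
read 'b': SCAN → SCAN
read 'a': SCAN → PASS
read 'b': PASS → SCAN
read 'a': SCAN → PASS
read 'b': PASS → SCAN
read 'b': SCAN → SCAN
read 'a': SCAN → PASS
read 'b': PASS → SCAN
read 'a': SCAN → PASS
read 'b': PASS → SCAN
read 'b': SCAN → SCAN
read 'a': SCAN → PASS
read 'a': PASS → SCAN
read 'b': SCAN → SCAN
read 'a': SCAN → PASS
read 'a': PASS → SCAN

SCAN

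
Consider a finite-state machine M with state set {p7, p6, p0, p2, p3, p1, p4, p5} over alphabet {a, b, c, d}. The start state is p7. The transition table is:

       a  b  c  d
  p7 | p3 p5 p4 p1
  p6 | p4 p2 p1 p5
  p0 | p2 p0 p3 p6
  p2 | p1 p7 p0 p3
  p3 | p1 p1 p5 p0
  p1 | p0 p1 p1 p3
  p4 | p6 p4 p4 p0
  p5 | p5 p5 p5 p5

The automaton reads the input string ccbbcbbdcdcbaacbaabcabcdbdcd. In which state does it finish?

start at p7
read 'c': p7 → p4
read 'c': p4 → p4
read 'b': p4 → p4
read 'b': p4 → p4
read 'c': p4 → p4
read 'b': p4 → p4
read 'b': p4 → p4
read 'd': p4 → p0
read 'c': p0 → p3
read 'd': p3 → p0
read 'c': p0 → p3
read 'b': p3 → p1
read 'a': p1 → p0
read 'a': p0 → p2
read 'c': p2 → p0
read 'b': p0 → p0
read 'a': p0 → p2
read 'a': p2 → p1
read 'b': p1 → p1
read 'c': p1 → p1
read 'a': p1 → p0
read 'b': p0 → p0
read 'c': p0 → p3
read 'd': p3 → p0
read 'b': p0 → p0
read 'd': p0 → p6
read 'c': p6 → p1
read 'd': p1 → p3

p3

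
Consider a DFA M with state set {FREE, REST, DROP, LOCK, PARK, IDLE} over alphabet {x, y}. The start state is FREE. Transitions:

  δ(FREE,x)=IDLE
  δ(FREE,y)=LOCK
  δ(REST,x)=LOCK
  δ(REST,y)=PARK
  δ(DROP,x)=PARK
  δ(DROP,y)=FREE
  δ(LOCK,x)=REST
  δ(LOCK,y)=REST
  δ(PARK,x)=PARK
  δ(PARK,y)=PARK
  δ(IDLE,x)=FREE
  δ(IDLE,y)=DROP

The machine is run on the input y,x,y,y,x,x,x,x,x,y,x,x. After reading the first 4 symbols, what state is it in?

PARK

FREE → LOCK → REST → PARK → PARK
After 4 symbols: PARK.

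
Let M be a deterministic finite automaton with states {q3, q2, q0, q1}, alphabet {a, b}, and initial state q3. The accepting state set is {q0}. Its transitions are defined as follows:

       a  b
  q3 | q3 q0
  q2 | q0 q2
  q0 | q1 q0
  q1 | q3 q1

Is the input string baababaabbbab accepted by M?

start at q3
read 'b': q3 → q0
read 'a': q0 → q1
read 'a': q1 → q3
read 'b': q3 → q0
read 'a': q0 → q1
read 'b': q1 → q1
read 'a': q1 → q3
read 'a': q3 → q3
read 'b': q3 → q0
read 'b': q0 → q0
read 'b': q0 → q0
read 'a': q0 → q1
read 'b': q1 → q1
End state q1 is not accepting.

No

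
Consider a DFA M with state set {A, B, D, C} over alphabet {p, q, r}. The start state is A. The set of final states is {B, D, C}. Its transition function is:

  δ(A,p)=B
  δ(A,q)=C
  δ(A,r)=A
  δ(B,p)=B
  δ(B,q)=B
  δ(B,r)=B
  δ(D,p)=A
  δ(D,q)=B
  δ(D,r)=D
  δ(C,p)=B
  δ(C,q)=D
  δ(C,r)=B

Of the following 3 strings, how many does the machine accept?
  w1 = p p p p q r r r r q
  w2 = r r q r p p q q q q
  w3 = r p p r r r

3

w1:
  start at A
  read 'p': A → B
  read 'p': B → B
  read 'p': B → B
  read 'p': B → B
  read 'q': B → B
  read 'r': B → B
  read 'r': B → B
  read 'r': B → B
  read 'r': B → B
  read 'q': B → B
  end B, accepted
w2:
  start at A
  read 'r': A → A
  read 'r': A → A
  read 'q': A → C
  read 'r': C → B
  read 'p': B → B
  read 'p': B → B
  read 'q': B → B
  read 'q': B → B
  read 'q': B → B
  read 'q': B → B
  end B, accepted
w3:
  start at A
  read 'r': A → A
  read 'p': A → B
  read 'p': B → B
  read 'r': B → B
  read 'r': B → B
  read 'r': B → B
  end B, accepted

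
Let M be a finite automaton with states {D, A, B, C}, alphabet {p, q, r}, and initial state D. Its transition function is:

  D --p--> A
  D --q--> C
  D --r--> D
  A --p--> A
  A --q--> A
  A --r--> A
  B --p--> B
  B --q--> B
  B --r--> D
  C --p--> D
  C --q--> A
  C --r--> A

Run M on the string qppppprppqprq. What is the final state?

A

start at D
read 'q': D → C
read 'p': C → D
read 'p': D → A
read 'p': A → A
read 'p': A → A
read 'p': A → A
read 'r': A → A
read 'p': A → A
read 'p': A → A
read 'q': A → A
read 'p': A → A
read 'r': A → A
read 'q': A → A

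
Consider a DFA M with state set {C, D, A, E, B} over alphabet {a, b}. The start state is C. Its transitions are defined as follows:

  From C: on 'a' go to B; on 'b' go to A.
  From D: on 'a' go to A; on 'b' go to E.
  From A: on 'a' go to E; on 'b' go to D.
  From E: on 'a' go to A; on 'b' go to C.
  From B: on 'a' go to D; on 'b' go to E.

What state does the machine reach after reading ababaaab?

C → B → E → A → D → A → E → A → D

D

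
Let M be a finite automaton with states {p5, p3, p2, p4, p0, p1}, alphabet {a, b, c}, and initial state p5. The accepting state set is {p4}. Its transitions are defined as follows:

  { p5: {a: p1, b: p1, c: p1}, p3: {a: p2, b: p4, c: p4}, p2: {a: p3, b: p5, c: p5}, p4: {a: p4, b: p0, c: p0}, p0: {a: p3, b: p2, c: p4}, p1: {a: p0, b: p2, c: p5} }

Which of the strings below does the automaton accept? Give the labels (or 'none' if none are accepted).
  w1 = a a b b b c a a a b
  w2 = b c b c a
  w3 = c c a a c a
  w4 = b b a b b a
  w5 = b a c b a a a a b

w1: p5 → p1 → p0 → p2 → p5 → p1 → p5 → p1 → p0 → p3 → p4  → end p4, accepted
w2: p5 → p1 → p5 → p1 → p5 → p1  → end p1, rejected
w3: p5 → p1 → p5 → p1 → p0 → p4 → p4  → end p4, accepted
w4: p5 → p1 → p2 → p3 → p4 → p0 → p3  → end p3, rejected
w5: p5 → p1 → p0 → p4 → p0 → p3 → p2 → p3 → p2 → p5  → end p5, rejected

w1, w3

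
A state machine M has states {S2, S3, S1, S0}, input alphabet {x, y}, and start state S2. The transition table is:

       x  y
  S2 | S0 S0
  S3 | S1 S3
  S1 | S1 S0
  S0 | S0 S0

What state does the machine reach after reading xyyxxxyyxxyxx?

S0

Trace: S2 -x-> S0 -y-> S0 -y-> S0 -x-> S0 -x-> S0 -x-> S0 -y-> S0 -y-> S0 -x-> S0 -x-> S0 -y-> S0 -x-> S0 -x-> S0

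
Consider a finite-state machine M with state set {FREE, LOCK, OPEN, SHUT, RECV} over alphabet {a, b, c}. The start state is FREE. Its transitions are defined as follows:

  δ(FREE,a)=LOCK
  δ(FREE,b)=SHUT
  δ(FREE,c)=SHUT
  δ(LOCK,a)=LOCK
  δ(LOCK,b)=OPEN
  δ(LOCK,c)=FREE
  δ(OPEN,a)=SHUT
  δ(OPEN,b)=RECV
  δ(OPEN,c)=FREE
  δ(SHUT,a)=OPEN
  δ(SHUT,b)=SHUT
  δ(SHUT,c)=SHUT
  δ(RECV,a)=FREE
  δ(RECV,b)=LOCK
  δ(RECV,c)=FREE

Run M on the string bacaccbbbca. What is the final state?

start at FREE
read 'b': FREE → SHUT
read 'a': SHUT → OPEN
read 'c': OPEN → FREE
read 'a': FREE → LOCK
read 'c': LOCK → FREE
read 'c': FREE → SHUT
read 'b': SHUT → SHUT
read 'b': SHUT → SHUT
read 'b': SHUT → SHUT
read 'c': SHUT → SHUT
read 'a': SHUT → OPEN

OPEN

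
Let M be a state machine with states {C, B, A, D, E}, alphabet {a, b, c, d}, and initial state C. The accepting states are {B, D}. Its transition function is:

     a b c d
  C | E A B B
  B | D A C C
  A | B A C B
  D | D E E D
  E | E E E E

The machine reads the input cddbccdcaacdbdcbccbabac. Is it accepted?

start at C
read 'c': C → B
read 'd': B → C
read 'd': C → B
read 'b': B → A
read 'c': A → C
read 'c': C → B
read 'd': B → C
read 'c': C → B
read 'a': B → D
read 'a': D → D
read 'c': D → E
read 'd': E → E
read 'b': E → E
read 'd': E → E
read 'c': E → E
read 'b': E → E
read 'c': E → E
read 'c': E → E
read 'b': E → E
read 'a': E → E
read 'b': E → E
read 'a': E → E
read 'c': E → E
End state E is not accepting.

No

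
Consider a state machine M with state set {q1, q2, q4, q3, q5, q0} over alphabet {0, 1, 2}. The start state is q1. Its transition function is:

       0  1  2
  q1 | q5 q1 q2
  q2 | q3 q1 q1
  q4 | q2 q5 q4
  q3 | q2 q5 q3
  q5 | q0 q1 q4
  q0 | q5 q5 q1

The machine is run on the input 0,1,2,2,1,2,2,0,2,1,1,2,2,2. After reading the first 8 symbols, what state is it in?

q1 → q5 → q1 → q2 → q1 → q1 → q2 → q1 → q5
After 8 symbols: q5.

q5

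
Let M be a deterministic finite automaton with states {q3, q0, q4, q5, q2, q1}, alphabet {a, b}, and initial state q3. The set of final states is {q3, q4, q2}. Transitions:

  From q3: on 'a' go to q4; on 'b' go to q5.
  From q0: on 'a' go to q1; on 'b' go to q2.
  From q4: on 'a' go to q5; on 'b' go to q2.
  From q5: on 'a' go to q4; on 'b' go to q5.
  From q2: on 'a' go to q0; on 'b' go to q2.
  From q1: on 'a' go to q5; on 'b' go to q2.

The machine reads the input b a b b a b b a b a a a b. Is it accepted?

q3 → q5 → q4 → q2 → q2 → q0 → q2 → q2 → q0 → q2 → q0 → q1 → q5 → q5
End state q5 is not accepting.

No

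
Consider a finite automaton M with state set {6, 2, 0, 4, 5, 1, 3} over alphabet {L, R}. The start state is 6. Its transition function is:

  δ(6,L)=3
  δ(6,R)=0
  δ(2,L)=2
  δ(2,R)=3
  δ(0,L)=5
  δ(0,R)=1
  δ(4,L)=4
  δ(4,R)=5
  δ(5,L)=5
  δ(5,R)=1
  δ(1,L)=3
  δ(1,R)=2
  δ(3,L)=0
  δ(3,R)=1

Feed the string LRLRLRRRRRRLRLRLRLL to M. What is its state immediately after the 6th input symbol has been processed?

1

Trace: 6 -L-> 3 -R-> 1 -L-> 3 -R-> 1 -L-> 3 -R-> 1
After 6 symbols: 1.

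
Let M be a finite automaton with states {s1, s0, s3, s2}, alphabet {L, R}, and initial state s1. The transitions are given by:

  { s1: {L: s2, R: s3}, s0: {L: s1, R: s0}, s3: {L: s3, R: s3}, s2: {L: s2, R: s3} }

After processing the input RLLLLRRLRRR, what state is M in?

s3

start at s1
read 'R': s1 → s3
read 'L': s3 → s3
read 'L': s3 → s3
read 'L': s3 → s3
read 'L': s3 → s3
read 'R': s3 → s3
read 'R': s3 → s3
read 'L': s3 → s3
read 'R': s3 → s3
read 'R': s3 → s3
read 'R': s3 → s3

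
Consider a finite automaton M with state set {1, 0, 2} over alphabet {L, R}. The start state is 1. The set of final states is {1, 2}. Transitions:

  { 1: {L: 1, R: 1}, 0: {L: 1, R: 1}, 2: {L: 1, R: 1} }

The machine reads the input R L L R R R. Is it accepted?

Yes

Trace: 1 -R-> 1 -L-> 1 -L-> 1 -R-> 1 -R-> 1 -R-> 1
End state 1 is accepting.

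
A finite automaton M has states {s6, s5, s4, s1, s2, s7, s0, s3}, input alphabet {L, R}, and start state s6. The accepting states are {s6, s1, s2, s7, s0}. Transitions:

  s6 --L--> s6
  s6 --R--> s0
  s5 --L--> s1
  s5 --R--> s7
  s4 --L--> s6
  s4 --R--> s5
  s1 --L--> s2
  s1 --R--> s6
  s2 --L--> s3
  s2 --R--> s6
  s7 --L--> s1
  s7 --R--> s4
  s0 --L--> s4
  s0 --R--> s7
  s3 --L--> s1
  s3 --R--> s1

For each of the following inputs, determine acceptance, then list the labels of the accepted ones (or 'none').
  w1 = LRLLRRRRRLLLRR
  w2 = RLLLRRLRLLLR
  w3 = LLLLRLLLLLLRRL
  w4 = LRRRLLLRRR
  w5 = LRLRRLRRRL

w1, w2, w3, w5

w1: s6 → s6 → s0 → s4 → s6 → s0 → s7 → s4 → s5 → s7 → s1 → s2 → s3 → s1 → s6  → end s6, accepted
w2: s6 → s0 → s4 → s6 → s6 → s0 → s7 → s1 → s6 → s6 → s6 → s6 → s0  → end s0, accepted
w3: s6 → s6 → s6 → s6 → s6 → s0 → s4 → s6 → s6 → s6 → s6 → s6 → s0 → s7 → s1  → end s1, accepted
w4: s6 → s6 → s0 → s7 → s4 → s6 → s6 → s6 → s0 → s7 → s4  → end s4, rejected
w5: s6 → s6 → s0 → s4 → s5 → s7 → s1 → s6 → s0 → s7 → s1  → end s1, accepted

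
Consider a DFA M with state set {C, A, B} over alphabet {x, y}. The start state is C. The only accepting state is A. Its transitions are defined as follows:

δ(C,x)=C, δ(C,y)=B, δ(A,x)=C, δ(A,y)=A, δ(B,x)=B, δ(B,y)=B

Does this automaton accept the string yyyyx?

No

Trace: C -y-> B -y-> B -y-> B -y-> B -x-> B
End state B is not accepting.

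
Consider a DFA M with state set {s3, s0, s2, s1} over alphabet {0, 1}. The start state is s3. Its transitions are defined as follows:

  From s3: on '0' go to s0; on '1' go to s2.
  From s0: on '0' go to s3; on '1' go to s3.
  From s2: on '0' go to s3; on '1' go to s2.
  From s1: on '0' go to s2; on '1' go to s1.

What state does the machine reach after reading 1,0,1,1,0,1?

start at s3
read '1': s3 → s2
read '0': s2 → s3
read '1': s3 → s2
read '1': s2 → s2
read '0': s2 → s3
read '1': s3 → s2

s2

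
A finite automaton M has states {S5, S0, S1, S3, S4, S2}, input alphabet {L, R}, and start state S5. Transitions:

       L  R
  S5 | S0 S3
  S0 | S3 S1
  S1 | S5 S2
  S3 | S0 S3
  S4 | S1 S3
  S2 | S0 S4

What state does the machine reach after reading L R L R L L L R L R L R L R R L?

S5 → S0 → S1 → S5 → S3 → S0 → S3 → S0 → S1 → S5 → S3 → S0 → S1 → S5 → S3 → S3 → S0

S0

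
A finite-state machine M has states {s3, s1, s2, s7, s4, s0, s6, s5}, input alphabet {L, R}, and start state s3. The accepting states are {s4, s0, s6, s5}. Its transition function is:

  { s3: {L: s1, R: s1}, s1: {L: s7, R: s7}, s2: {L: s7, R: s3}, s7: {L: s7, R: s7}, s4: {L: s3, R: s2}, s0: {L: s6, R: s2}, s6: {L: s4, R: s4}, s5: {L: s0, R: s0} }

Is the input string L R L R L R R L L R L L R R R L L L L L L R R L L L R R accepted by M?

No

start at s3
read 'L': s3 → s1
read 'R': s1 → s7
read 'L': s7 → s7
read 'R': s7 → s7
read 'L': s7 → s7
read 'R': s7 → s7
read 'R': s7 → s7
read 'L': s7 → s7
read 'L': s7 → s7
read 'R': s7 → s7
read 'L': s7 → s7
read 'L': s7 → s7
read 'R': s7 → s7
read 'R': s7 → s7
read 'R': s7 → s7
read 'L': s7 → s7
read 'L': s7 → s7
read 'L': s7 → s7
read 'L': s7 → s7
read 'L': s7 → s7
read 'L': s7 → s7
read 'R': s7 → s7
read 'R': s7 → s7
read 'L': s7 → s7
read 'L': s7 → s7
read 'L': s7 → s7
read 'R': s7 → s7
read 'R': s7 → s7
End state s7 is not accepting.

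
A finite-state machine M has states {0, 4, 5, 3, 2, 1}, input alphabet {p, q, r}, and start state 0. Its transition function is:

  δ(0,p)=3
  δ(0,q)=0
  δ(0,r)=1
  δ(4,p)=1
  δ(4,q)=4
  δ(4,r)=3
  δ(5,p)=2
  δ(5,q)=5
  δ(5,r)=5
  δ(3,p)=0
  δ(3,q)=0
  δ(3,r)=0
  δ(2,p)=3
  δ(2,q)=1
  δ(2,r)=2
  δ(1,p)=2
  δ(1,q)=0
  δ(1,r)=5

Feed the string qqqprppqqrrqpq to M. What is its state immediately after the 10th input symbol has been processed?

Trace: 0 -q-> 0 -q-> 0 -q-> 0 -p-> 3 -r-> 0 -p-> 3 -p-> 0 -q-> 0 -q-> 0 -r-> 1
After 10 symbols: 1.

1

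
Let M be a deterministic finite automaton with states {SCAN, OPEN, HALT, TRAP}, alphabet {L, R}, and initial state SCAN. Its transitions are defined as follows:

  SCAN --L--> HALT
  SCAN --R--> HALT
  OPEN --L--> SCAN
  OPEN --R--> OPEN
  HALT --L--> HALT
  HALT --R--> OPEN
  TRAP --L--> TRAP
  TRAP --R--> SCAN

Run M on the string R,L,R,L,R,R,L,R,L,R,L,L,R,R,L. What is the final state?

SCAN

SCAN → HALT → HALT → OPEN → SCAN → HALT → OPEN → SCAN → HALT → HALT → OPEN → SCAN → HALT → OPEN → OPEN → SCAN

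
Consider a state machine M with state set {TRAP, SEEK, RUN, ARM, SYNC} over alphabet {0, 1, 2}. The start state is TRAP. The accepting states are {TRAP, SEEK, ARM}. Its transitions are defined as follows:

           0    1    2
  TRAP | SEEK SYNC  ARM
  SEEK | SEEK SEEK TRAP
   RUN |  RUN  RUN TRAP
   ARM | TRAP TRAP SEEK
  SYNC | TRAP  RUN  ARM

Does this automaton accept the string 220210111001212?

TRAP → ARM → SEEK → SEEK → TRAP → SYNC → TRAP → SYNC → RUN → RUN → RUN → RUN → RUN → TRAP → SYNC → ARM
End state ARM is accepting.

Yes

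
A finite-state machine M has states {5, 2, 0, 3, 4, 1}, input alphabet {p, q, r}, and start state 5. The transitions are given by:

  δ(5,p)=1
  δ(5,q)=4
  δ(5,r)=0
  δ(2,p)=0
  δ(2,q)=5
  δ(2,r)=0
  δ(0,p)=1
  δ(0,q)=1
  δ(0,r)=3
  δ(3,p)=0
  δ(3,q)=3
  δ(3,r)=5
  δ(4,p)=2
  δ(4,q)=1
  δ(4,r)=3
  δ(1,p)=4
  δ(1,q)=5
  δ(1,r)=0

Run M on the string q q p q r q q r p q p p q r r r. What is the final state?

5

5 → 4 → 1 → 4 → 1 → 0 → 1 → 5 → 0 → 1 → 5 → 1 → 4 → 1 → 0 → 3 → 5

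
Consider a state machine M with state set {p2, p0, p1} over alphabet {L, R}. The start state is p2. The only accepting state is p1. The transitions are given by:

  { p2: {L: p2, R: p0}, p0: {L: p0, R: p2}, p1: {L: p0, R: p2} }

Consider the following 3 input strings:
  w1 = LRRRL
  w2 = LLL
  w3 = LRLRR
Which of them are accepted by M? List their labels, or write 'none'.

none

w1:
  start at p2
  read 'L': p2 → p2
  read 'R': p2 → p0
  read 'R': p0 → p2
  read 'R': p2 → p0
  read 'L': p0 → p0
  end p0, rejected
w2:
  start at p2
  read 'L': p2 → p2
  read 'L': p2 → p2
  read 'L': p2 → p2
  end p2, rejected
w3:
  start at p2
  read 'L': p2 → p2
  read 'R': p2 → p0
  read 'L': p0 → p0
  read 'R': p0 → p2
  read 'R': p2 → p0
  end p0, rejected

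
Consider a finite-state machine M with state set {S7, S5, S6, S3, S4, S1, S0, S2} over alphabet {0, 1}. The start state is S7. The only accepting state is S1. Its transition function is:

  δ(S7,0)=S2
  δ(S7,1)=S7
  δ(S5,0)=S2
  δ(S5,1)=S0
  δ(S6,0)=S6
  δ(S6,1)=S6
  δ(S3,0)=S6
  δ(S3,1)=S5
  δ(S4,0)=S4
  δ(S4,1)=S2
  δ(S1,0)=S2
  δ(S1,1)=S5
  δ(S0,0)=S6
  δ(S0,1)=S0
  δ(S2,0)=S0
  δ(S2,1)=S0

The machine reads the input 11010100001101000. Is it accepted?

No

start at S7
read '1': S7 → S7
read '1': S7 → S7
read '0': S7 → S2
read '1': S2 → S0
read '0': S0 → S6
read '1': S6 → S6
read '0': S6 → S6
read '0': S6 → S6
read '0': S6 → S6
read '0': S6 → S6
read '1': S6 → S6
read '1': S6 → S6
read '0': S6 → S6
read '1': S6 → S6
read '0': S6 → S6
read '0': S6 → S6
read '0': S6 → S6
End state S6 is not accepting.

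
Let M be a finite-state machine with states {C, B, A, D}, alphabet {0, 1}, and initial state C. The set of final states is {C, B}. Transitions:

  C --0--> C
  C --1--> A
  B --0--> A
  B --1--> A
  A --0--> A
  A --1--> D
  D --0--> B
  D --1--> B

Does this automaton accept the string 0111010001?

Trace: C -0-> C -1-> A -1-> D -1-> B -0-> A -1-> D -0-> B -0-> A -0-> A -1-> D
End state D is not accepting.

No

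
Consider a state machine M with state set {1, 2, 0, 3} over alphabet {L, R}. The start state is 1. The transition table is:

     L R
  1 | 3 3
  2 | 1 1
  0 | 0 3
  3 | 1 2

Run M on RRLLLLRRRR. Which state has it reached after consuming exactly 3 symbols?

Trace: 1 -R-> 3 -R-> 2 -L-> 1
After 3 symbols: 1.

1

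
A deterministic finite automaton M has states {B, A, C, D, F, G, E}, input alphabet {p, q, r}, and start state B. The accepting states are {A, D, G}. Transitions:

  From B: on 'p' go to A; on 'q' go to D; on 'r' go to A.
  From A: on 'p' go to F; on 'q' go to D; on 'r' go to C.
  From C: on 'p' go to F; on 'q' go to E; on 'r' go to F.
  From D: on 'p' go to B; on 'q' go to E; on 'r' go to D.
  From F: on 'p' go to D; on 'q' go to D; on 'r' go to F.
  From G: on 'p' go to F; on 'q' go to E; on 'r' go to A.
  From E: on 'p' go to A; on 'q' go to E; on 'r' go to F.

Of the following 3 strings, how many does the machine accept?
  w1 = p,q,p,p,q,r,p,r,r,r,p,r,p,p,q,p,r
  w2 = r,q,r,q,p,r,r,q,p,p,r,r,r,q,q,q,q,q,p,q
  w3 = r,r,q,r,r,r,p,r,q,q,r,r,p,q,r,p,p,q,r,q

w1: Trace: B -p-> A -q-> D -p-> B -p-> A -q-> D -r-> D -p-> B -r-> A -r-> C -r-> F -p-> D -r-> D -p-> B -p-> A -q-> D -p-> B -r-> A  → end A, accepted
w2: Trace: B -r-> A -q-> D -r-> D -q-> E -p-> A -r-> C -r-> F -q-> D -p-> B -p-> A -r-> C -r-> F -r-> F -q-> D -q-> E -q-> E -q-> E -q-> E -p-> A -q-> D  → end D, accepted
w3: Trace: B -r-> A -r-> C -q-> E -r-> F -r-> F -r-> F -p-> D -r-> D -q-> E -q-> E -r-> F -r-> F -p-> D -q-> E -r-> F -p-> D -p-> B -q-> D -r-> D -q-> E  → end E, rejected

2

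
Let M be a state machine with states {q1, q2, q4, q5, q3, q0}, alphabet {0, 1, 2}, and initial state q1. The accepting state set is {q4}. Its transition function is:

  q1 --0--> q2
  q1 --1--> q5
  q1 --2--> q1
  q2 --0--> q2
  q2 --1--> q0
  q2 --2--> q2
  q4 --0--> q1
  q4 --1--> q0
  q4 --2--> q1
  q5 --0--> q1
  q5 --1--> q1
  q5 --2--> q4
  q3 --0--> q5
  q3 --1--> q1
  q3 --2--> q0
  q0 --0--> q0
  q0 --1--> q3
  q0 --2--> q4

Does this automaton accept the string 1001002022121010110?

Trace: q1 -1-> q5 -0-> q1 -0-> q2 -1-> q0 -0-> q0 -0-> q0 -2-> q4 -0-> q1 -2-> q1 -2-> q1 -1-> q5 -2-> q4 -1-> q0 -0-> q0 -1-> q3 -0-> q5 -1-> q1 -1-> q5 -0-> q1
End state q1 is not accepting.

No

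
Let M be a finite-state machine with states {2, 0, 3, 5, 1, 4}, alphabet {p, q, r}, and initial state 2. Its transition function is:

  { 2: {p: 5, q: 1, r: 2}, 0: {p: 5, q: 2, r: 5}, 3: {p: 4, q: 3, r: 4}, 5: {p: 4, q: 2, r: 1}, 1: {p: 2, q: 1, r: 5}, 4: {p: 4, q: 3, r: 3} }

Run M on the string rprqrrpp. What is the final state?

5

Trace: 2 -r-> 2 -p-> 5 -r-> 1 -q-> 1 -r-> 5 -r-> 1 -p-> 2 -p-> 5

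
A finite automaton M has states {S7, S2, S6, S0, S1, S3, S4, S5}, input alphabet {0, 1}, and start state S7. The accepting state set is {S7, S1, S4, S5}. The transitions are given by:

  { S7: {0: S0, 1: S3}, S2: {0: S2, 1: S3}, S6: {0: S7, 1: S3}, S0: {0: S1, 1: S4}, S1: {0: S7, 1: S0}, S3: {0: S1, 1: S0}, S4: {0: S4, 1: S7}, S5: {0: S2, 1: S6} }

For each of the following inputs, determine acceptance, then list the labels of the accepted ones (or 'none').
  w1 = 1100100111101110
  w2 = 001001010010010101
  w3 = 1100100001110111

w1

w1:
  start at S7
  read '1': S7 → S3
  read '1': S3 → S0
  read '0': S0 → S1
  read '0': S1 → S7
  read '1': S7 → S3
  read '0': S3 → S1
  read '0': S1 → S7
  read '1': S7 → S3
  read '1': S3 → S0
  read '1': S0 → S4
  read '1': S4 → S7
  read '0': S7 → S0
  read '1': S0 → S4
  read '1': S4 → S7
  read '1': S7 → S3
  read '0': S3 → S1
  end S1, accepted
w2:
  start at S7
  read '0': S7 → S0
  read '0': S0 → S1
  read '1': S1 → S0
  read '0': S0 → S1
  read '0': S1 → S7
  read '1': S7 → S3
  read '0': S3 → S1
  read '1': S1 → S0
  read '0': S0 → S1
  read '0': S1 → S7
  read '1': S7 → S3
  read '0': S3 → S1
  read '0': S1 → S7
  read '1': S7 → S3
  read '0': S3 → S1
  read '1': S1 → S0
  read '0': S0 → S1
  read '1': S1 → S0
  end S0, rejected
w3:
  start at S7
  read '1': S7 → S3
  read '1': S3 → S0
  read '0': S0 → S1
  read '0': S1 → S7
  read '1': S7 → S3
  read '0': S3 → S1
  read '0': S1 → S7
  read '0': S7 → S0
  read '0': S0 → S1
  read '1': S1 → S0
  read '1': S0 → S4
  read '1': S4 → S7
  read '0': S7 → S0
  read '1': S0 → S4
  read '1': S4 → S7
  read '1': S7 → S3
  end S3, rejected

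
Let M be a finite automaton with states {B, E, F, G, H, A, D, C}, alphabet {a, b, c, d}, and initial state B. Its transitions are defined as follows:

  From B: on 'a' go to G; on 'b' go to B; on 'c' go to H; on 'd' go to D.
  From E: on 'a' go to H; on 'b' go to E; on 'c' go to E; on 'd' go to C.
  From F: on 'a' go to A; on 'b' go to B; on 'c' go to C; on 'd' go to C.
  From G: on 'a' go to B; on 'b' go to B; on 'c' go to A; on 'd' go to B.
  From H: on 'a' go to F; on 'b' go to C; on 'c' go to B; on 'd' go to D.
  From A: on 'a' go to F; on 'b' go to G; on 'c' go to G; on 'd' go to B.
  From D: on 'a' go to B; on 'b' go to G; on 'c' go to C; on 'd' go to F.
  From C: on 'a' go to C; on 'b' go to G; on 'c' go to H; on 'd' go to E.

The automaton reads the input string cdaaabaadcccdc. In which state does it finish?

C

start at B
read 'c': B → H
read 'd': H → D
read 'a': D → B
read 'a': B → G
read 'a': G → B
read 'b': B → B
read 'a': B → G
read 'a': G → B
read 'd': B → D
read 'c': D → C
read 'c': C → H
read 'c': H → B
read 'd': B → D
read 'c': D → C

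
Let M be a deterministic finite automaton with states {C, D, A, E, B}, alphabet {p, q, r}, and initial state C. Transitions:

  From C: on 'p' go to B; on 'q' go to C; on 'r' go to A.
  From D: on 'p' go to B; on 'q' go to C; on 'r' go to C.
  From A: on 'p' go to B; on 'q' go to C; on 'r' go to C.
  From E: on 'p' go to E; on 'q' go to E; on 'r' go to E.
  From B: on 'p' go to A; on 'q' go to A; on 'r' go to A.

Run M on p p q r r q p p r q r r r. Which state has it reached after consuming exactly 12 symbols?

C

Trace: C -p-> B -p-> A -q-> C -r-> A -r-> C -q-> C -p-> B -p-> A -r-> C -q-> C -r-> A -r-> C
After 12 symbols: C.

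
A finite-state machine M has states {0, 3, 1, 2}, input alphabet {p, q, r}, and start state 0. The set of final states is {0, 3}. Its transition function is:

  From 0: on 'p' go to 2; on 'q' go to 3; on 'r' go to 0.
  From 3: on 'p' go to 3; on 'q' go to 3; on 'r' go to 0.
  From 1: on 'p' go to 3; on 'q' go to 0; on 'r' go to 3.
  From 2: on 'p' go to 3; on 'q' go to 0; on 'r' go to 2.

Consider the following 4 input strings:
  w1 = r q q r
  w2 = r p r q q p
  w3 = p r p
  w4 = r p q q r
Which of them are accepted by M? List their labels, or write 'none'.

w1, w2, w3, w4

w1: Trace: 0 -r-> 0 -q-> 3 -q-> 3 -r-> 0  → end 0, accepted
w2: Trace: 0 -r-> 0 -p-> 2 -r-> 2 -q-> 0 -q-> 3 -p-> 3  → end 3, accepted
w3: Trace: 0 -p-> 2 -r-> 2 -p-> 3  → end 3, accepted
w4: Trace: 0 -r-> 0 -p-> 2 -q-> 0 -q-> 3 -r-> 0  → end 0, accepted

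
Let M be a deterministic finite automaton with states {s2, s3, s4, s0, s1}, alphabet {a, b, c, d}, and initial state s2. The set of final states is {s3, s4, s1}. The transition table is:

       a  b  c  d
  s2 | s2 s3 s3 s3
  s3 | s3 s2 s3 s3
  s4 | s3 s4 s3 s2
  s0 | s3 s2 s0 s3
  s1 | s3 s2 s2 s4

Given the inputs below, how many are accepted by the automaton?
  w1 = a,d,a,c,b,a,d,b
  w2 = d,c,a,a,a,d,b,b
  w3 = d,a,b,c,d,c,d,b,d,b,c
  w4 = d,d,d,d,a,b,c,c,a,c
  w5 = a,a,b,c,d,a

w1: s2 → s2 → s3 → s3 → s3 → s2 → s2 → s3 → s2  → end s2, rejected
w2: s2 → s3 → s3 → s3 → s3 → s3 → s3 → s2 → s3  → end s3, accepted
w3: s2 → s3 → s3 → s2 → s3 → s3 → s3 → s3 → s2 → s3 → s2 → s3  → end s3, accepted
w4: s2 → s3 → s3 → s3 → s3 → s3 → s2 → s3 → s3 → s3 → s3  → end s3, accepted
w5: s2 → s2 → s2 → s3 → s3 → s3 → s3  → end s3, accepted

4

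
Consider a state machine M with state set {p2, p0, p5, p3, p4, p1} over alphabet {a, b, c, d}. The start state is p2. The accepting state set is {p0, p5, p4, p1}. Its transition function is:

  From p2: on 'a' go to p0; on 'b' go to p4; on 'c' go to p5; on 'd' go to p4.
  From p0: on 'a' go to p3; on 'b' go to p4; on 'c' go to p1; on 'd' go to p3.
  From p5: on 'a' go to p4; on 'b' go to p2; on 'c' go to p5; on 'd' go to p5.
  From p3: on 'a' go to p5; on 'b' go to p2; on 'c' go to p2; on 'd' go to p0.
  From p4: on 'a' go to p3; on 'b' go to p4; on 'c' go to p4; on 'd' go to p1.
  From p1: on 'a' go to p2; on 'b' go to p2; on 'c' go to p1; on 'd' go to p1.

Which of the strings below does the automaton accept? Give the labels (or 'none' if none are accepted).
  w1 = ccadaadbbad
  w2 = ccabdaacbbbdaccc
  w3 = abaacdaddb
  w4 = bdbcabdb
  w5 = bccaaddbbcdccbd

w1: Trace: p2 -c-> p5 -c-> p5 -a-> p4 -d-> p1 -a-> p2 -a-> p0 -d-> p3 -b-> p2 -b-> p4 -a-> p3 -d-> p0  → end p0, accepted
w2: Trace: p2 -c-> p5 -c-> p5 -a-> p4 -b-> p4 -d-> p1 -a-> p2 -a-> p0 -c-> p1 -b-> p2 -b-> p4 -b-> p4 -d-> p1 -a-> p2 -c-> p5 -c-> p5 -c-> p5  → end p5, accepted
w3: Trace: p2 -a-> p0 -b-> p4 -a-> p3 -a-> p5 -c-> p5 -d-> p5 -a-> p4 -d-> p1 -d-> p1 -b-> p2  → end p2, rejected
w4: Trace: p2 -b-> p4 -d-> p1 -b-> p2 -c-> p5 -a-> p4 -b-> p4 -d-> p1 -b-> p2  → end p2, rejected
w5: Trace: p2 -b-> p4 -c-> p4 -c-> p4 -a-> p3 -a-> p5 -d-> p5 -d-> p5 -b-> p2 -b-> p4 -c-> p4 -d-> p1 -c-> p1 -c-> p1 -b-> p2 -d-> p4  → end p4, accepted

w1, w2, w5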